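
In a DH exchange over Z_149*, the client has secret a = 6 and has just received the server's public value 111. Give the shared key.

110

Shared key K = 111^6 mod 149.
111^1 ≡ 111 (mod 149)
111^2 = (111^1)^2 ≡ 111^2 = 12321 ≡ 103 (mod 149)
111^4 = (111^2)^2 ≡ 103^2 = 10609 ≡ 30 (mod 149)
111^6 = 111^4 · 111^2 ≡ 30 · 103 ≡ 110 (mod 149).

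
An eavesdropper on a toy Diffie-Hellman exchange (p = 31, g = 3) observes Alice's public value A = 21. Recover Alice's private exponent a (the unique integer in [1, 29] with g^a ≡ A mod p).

29

Try successive powers of 3 modulo 31:
3^1 ≡ 3
3^2 ≡ 9
3^3 ≡ 27
3^4 ≡ 19
3^5 ≡ 26
3^6 ≡ 16
3^7 ≡ 17
3^8 ≡ 20
3^9 ≡ 29
3^10 ≡ 25
3^11 ≡ 13
3^12 ≡ 8
3^13 ≡ 24
3^14 ≡ 10
3^15 ≡ 30
3^16 ≡ 28
3^17 ≡ 22
3^18 ≡ 4
3^19 ≡ 12
3^20 ≡ 5
3^21 ≡ 15
3^22 ≡ 14
3^23 ≡ 11
3^24 ≡ 2
3^25 ≡ 6
3^26 ≡ 18
3^27 ≡ 23
3^28 ≡ 7
3^29 ≡ 21
Found: a = 29.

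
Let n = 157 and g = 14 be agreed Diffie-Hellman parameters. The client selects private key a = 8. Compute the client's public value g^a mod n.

46

Public value = 14^8 mod 157.
14^1 ≡ 14 (mod 157)
14^2 = (14^1)^2 ≡ 14^2 = 196 ≡ 39 (mod 157)
14^4 = (14^2)^2 ≡ 39^2 = 1521 ≡ 108 (mod 157)
14^8 = (14^4)^2 ≡ 108^2 = 11664 ≡ 46 (mod 157)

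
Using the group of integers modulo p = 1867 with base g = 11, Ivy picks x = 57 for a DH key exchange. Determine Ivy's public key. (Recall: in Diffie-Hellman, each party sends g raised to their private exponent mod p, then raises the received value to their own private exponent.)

Public value = 11^57 mod 1867.
11^1 ≡ 11 (mod 1867)
11^2 = (11^1)^2 ≡ 11^2 = 121 ≡ 121 (mod 1867)
11^4 = (11^2)^2 ≡ 121^2 = 14641 ≡ 1572 (mod 1867)
11^8 = (11^4)^2 ≡ 1572^2 = 2471184 ≡ 1143 (mod 1867)
11^16 = (11^8)^2 ≡ 1143^2 = 1306449 ≡ 1416 (mod 1867)
11^32 = (11^16)^2 ≡ 1416^2 = 2005056 ≡ 1765 (mod 1867)
11^57 = 11^32 · 11^16 · 11^8 · 11^1 ≡ 1765 · 1416 · 1143 · 11 ≡ 1482 (mod 1867).

1482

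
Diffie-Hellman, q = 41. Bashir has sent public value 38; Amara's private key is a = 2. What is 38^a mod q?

Shared key K = 38^2 mod 41.
38^1 ≡ 38 (mod 41)
38^2 = (38^1)^2 ≡ 38^2 = 1444 ≡ 9 (mod 41)

9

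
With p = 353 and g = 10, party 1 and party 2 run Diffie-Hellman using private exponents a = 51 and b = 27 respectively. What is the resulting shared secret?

10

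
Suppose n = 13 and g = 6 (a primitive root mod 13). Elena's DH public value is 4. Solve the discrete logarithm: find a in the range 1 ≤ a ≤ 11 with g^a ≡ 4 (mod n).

Try successive powers of 6 modulo 13:
6^1 ≡ 6
6^2 ≡ 10
6^3 ≡ 8
6^4 ≡ 9
6^5 ≡ 2
6^6 ≡ 12
6^7 ≡ 7
6^8 ≡ 3
6^9 ≡ 5
6^10 ≡ 4
Found: a = 10.

10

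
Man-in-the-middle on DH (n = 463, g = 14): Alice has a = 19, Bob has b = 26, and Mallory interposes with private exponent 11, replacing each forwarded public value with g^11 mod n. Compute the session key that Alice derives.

430

Alice receives Mallory's public value M = 14^11 mod 463 instead of the honest one.
14^1 ≡ 14 (mod 463)
14^2 = (14^1)^2 ≡ 14^2 = 196 ≡ 196 (mod 463)
14^4 = (14^2)^2 ≡ 196^2 = 38416 ≡ 450 (mod 463)
14^8 = (14^4)^2 ≡ 450^2 = 202500 ≡ 169 (mod 463)
14^11 = 14^8 · 14^2 · 14^1 ≡ 169 · 196 · 14 ≡ 273 (mod 463).
So M = 273. Alice computes K = M^19 mod 463.
273^1 ≡ 273 (mod 463)
273^2 = (273^1)^2 ≡ 273^2 = 74529 ≡ 449 (mod 463)
273^4 = (273^2)^2 ≡ 449^2 = 201601 ≡ 196 (mod 463)
273^8 = (273^4)^2 ≡ 196^2 = 38416 ≡ 450 (mod 463)
273^16 = (273^8)^2 ≡ 450^2 = 202500 ≡ 169 (mod 463)
273^19 = 273^16 · 273^2 · 273^1 ≡ 169 · 449 · 273 ≡ 430 (mod 463).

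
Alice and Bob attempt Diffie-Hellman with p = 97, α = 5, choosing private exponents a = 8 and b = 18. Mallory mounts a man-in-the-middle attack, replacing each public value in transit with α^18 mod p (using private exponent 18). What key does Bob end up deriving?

50

Bob receives Mallory's public value M = 5^18 mod 97 instead of the honest one.
5^1 ≡ 5 (mod 97)
5^2 = (5^1)^2 ≡ 5^2 = 25 ≡ 25 (mod 97)
5^4 = (5^2)^2 ≡ 25^2 = 625 ≡ 43 (mod 97)
5^8 = (5^4)^2 ≡ 43^2 = 1849 ≡ 6 (mod 97)
5^16 = (5^8)^2 ≡ 6^2 = 36 ≡ 36 (mod 97)
5^18 = 5^16 · 5^2 ≡ 36 · 25 ≡ 27 (mod 97).
So M = 27. Bob computes K = M^18 mod 97.
27^1 ≡ 27 (mod 97)
27^2 = (27^1)^2 ≡ 27^2 = 729 ≡ 50 (mod 97)
27^4 = (27^2)^2 ≡ 50^2 = 2500 ≡ 75 (mod 97)
27^8 = (27^4)^2 ≡ 75^2 = 5625 ≡ 96 (mod 97)
27^16 = (27^8)^2 ≡ 96^2 = 9216 ≡ 1 (mod 97)
27^18 = 27^16 · 27^2 ≡ 1 · 50 ≡ 50 (mod 97).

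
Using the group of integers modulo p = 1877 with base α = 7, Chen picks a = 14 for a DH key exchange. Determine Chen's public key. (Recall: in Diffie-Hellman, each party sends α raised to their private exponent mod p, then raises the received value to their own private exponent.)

Public value = 7^14 mod 1877.
7^1 ≡ 7 (mod 1877)
7^2 = (7^1)^2 ≡ 7^2 = 49 ≡ 49 (mod 1877)
7^4 = (7^2)^2 ≡ 49^2 = 2401 ≡ 524 (mod 1877)
7^8 = (7^4)^2 ≡ 524^2 = 274576 ≡ 534 (mod 1877)
7^14 = 7^8 · 7^4 · 7^2 ≡ 534 · 524 · 49 ≡ 1376 (mod 1877).

1376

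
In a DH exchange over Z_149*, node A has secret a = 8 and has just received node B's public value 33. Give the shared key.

Shared key K = 33^8 mod 149.
33^1 ≡ 33 (mod 149)
33^2 = (33^1)^2 ≡ 33^2 = 1089 ≡ 46 (mod 149)
33^4 = (33^2)^2 ≡ 46^2 = 2116 ≡ 30 (mod 149)
33^8 = (33^4)^2 ≡ 30^2 = 900 ≡ 6 (mod 149)

6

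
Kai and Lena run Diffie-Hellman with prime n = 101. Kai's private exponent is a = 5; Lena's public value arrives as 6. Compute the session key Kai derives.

100

Shared key K = 6^5 mod 101.
6^1 ≡ 6 (mod 101)
6^2 = (6^1)^2 ≡ 6^2 = 36 ≡ 36 (mod 101)
6^4 = (6^2)^2 ≡ 36^2 = 1296 ≡ 84 (mod 101)
6^5 = 6^4 · 6^1 ≡ 84 · 6 ≡ 100 (mod 101).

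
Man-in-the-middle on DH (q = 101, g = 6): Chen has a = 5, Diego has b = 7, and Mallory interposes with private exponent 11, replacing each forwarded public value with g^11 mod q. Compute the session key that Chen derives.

100

Chen receives Mallory's public value M = 6^11 mod 101 instead of the honest one.
6^1 ≡ 6 (mod 101)
6^2 = (6^1)^2 ≡ 6^2 = 36 ≡ 36 (mod 101)
6^4 = (6^2)^2 ≡ 36^2 = 1296 ≡ 84 (mod 101)
6^8 = (6^4)^2 ≡ 84^2 = 7056 ≡ 87 (mod 101)
6^11 = 6^8 · 6^2 · 6^1 ≡ 87 · 36 · 6 ≡ 6 (mod 101).
So M = 6. Chen computes K = M^5 mod 101.
6^1 ≡ 6 (mod 101)
6^2 = (6^1)^2 ≡ 6^2 = 36 ≡ 36 (mod 101)
6^4 = (6^2)^2 ≡ 36^2 = 1296 ≡ 84 (mod 101)
6^5 = 6^4 · 6^1 ≡ 84 · 6 ≡ 100 (mod 101).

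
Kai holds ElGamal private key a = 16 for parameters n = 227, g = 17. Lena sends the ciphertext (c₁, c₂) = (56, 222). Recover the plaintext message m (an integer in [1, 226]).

122

Shared mask s = c₁^a mod n = 56^16 mod 227.
56^1 ≡ 56 (mod 227)
56^2 = (56^1)^2 ≡ 56^2 = 3136 ≡ 185 (mod 227)
56^4 = (56^2)^2 ≡ 185^2 = 34225 ≡ 175 (mod 227)
56^8 = (56^4)^2 ≡ 175^2 = 30625 ≡ 207 (mod 227)
56^16 = (56^8)^2 ≡ 207^2 = 42849 ≡ 173 (mod 227)
So s = 173; s⁻¹ ≡ 21 (mod 227).
m = c₂ · s⁻¹ mod 227 = 222 · 21 mod 227 = 122.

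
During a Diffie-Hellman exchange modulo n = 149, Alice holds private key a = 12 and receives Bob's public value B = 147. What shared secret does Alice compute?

73

Shared key K = 147^12 mod 149.
147^1 ≡ 147 (mod 149)
147^2 = (147^1)^2 ≡ 147^2 = 21609 ≡ 4 (mod 149)
147^4 = (147^2)^2 ≡ 4^2 = 16 ≡ 16 (mod 149)
147^8 = (147^4)^2 ≡ 16^2 = 256 ≡ 107 (mod 149)
147^12 = 147^8 · 147^4 ≡ 107 · 16 ≡ 73 (mod 149).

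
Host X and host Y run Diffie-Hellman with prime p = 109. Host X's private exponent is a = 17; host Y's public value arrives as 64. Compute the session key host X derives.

Shared key K = 64^17 mod 109.
64^1 ≡ 64 (mod 109)
64^2 = (64^1)^2 ≡ 64^2 = 4096 ≡ 63 (mod 109)
64^4 = (64^2)^2 ≡ 63^2 = 3969 ≡ 45 (mod 109)
64^8 = (64^4)^2 ≡ 45^2 = 2025 ≡ 63 (mod 109)
64^16 = (64^8)^2 ≡ 63^2 = 3969 ≡ 45 (mod 109)
64^17 = 64^16 · 64^1 ≡ 45 · 64 ≡ 46 (mod 109).

46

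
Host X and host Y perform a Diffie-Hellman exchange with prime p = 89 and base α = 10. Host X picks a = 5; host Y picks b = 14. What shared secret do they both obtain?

57

Host Y sends B = α^b mod p = 10^14 mod 89.
10^1 ≡ 10 (mod 89)
10^2 = (10^1)^2 ≡ 10^2 = 100 ≡ 11 (mod 89)
10^4 = (10^2)^2 ≡ 11^2 = 121 ≡ 32 (mod 89)
10^8 = (10^4)^2 ≡ 32^2 = 1024 ≡ 45 (mod 89)
10^14 = 10^8 · 10^4 · 10^2 ≡ 45 · 32 · 11 ≡ 87 (mod 89).
So B = 87. Host X then computes K = B^a mod p = 87^5 mod 89.
87^1 ≡ 87 (mod 89)
87^2 = (87^1)^2 ≡ 87^2 = 7569 ≡ 4 (mod 89)
87^4 = (87^2)^2 ≡ 4^2 = 16 ≡ 16 (mod 89)
87^5 = 87^4 · 87^1 ≡ 16 · 87 ≡ 57 (mod 89).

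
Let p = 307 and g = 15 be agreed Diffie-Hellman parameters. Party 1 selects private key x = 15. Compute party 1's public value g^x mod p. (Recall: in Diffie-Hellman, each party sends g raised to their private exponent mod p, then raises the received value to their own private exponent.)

275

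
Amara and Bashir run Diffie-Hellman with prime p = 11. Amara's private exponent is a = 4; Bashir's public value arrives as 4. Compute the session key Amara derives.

Shared key K = 4^4 mod 11.
4^1 ≡ 4 (mod 11)
4^2 = (4^1)^2 ≡ 4^2 = 16 ≡ 5 (mod 11)
4^4 = (4^2)^2 ≡ 5^2 = 25 ≡ 3 (mod 11)

3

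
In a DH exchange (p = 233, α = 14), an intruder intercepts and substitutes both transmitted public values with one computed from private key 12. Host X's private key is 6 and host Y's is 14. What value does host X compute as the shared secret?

Host X receives an intruder's public value M = 14^12 mod 233 instead of the honest one.
14^1 ≡ 14 (mod 233)
14^2 = (14^1)^2 ≡ 14^2 = 196 ≡ 196 (mod 233)
14^4 = (14^2)^2 ≡ 196^2 = 38416 ≡ 204 (mod 233)
14^8 = (14^4)^2 ≡ 204^2 = 41616 ≡ 142 (mod 233)
14^12 = 14^8 · 14^4 ≡ 142 · 204 ≡ 76 (mod 233).
So M = 76. Host X computes K = M^6 mod 233.
76^1 ≡ 76 (mod 233)
76^2 = (76^1)^2 ≡ 76^2 = 5776 ≡ 184 (mod 233)
76^4 = (76^2)^2 ≡ 184^2 = 33856 ≡ 71 (mod 233)
76^6 = 76^4 · 76^2 ≡ 71 · 184 ≡ 16 (mod 233).

16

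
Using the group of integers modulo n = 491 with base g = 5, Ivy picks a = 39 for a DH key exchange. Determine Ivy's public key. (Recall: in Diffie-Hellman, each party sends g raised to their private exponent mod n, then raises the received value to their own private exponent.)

371

Public value = 5^39 mod 491.
5^1 ≡ 5 (mod 491)
5^2 = (5^1)^2 ≡ 5^2 = 25 ≡ 25 (mod 491)
5^4 = (5^2)^2 ≡ 25^2 = 625 ≡ 134 (mod 491)
5^8 = (5^4)^2 ≡ 134^2 = 17956 ≡ 280 (mod 491)
5^16 = (5^8)^2 ≡ 280^2 = 78400 ≡ 331 (mod 491)
5^32 = (5^16)^2 ≡ 331^2 = 109561 ≡ 68 (mod 491)
5^39 = 5^32 · 5^4 · 5^2 · 5^1 ≡ 68 · 134 · 25 · 5 ≡ 371 (mod 491).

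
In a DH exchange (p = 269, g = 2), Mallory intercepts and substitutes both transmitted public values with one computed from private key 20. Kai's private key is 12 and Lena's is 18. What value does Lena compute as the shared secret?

117

Lena receives Mallory's public value M = 2^20 mod 269 instead of the honest one.
2^1 ≡ 2 (mod 269)
2^2 = (2^1)^2 ≡ 2^2 = 4 ≡ 4 (mod 269)
2^4 = (2^2)^2 ≡ 4^2 = 16 ≡ 16 (mod 269)
2^8 = (2^4)^2 ≡ 16^2 = 256 ≡ 256 (mod 269)
2^16 = (2^8)^2 ≡ 256^2 = 65536 ≡ 169 (mod 269)
2^20 = 2^16 · 2^4 ≡ 169 · 16 ≡ 14 (mod 269).
So M = 14. Lena computes K = M^18 mod 269.
14^1 ≡ 14 (mod 269)
14^2 = (14^1)^2 ≡ 14^2 = 196 ≡ 196 (mod 269)
14^4 = (14^2)^2 ≡ 196^2 = 38416 ≡ 218 (mod 269)
14^8 = (14^4)^2 ≡ 218^2 = 47524 ≡ 180 (mod 269)
14^16 = (14^8)^2 ≡ 180^2 = 32400 ≡ 120 (mod 269)
14^18 = 14^16 · 14^2 ≡ 120 · 196 ≡ 117 (mod 269).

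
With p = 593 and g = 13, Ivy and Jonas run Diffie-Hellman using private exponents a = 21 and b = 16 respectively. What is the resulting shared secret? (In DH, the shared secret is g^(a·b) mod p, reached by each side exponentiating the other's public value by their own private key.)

154

Ivy sends A = g^a mod p = 13^21 mod 593.
13^1 ≡ 13 (mod 593)
13^2 = (13^1)^2 ≡ 13^2 = 169 ≡ 169 (mod 593)
13^4 = (13^2)^2 ≡ 169^2 = 28561 ≡ 97 (mod 593)
13^8 = (13^4)^2 ≡ 97^2 = 9409 ≡ 514 (mod 593)
13^16 = (13^8)^2 ≡ 514^2 = 264196 ≡ 311 (mod 593)
13^21 = 13^16 · 13^4 · 13^1 ≡ 311 · 97 · 13 ≡ 198 (mod 593).
So A = 198. Jonas then computes K = A^b mod p = 198^16 mod 593.
198^1 ≡ 198 (mod 593)
198^2 = (198^1)^2 ≡ 198^2 = 39204 ≡ 66 (mod 593)
198^4 = (198^2)^2 ≡ 66^2 = 4356 ≡ 205 (mod 593)
198^8 = (198^4)^2 ≡ 205^2 = 42025 ≡ 515 (mod 593)
198^16 = (198^8)^2 ≡ 515^2 = 265225 ≡ 154 (mod 593)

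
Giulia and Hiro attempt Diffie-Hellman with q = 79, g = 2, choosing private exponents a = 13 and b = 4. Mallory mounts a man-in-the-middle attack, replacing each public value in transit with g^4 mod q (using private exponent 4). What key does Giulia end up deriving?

55

Giulia receives Mallory's public value M = 2^4 mod 79 instead of the honest one.
2^1 ≡ 2 (mod 79)
2^2 = (2^1)^2 ≡ 2^2 = 4 ≡ 4 (mod 79)
2^4 = (2^2)^2 ≡ 4^2 = 16 ≡ 16 (mod 79)
So M = 16. Giulia computes K = M^13 mod 79.
16^1 ≡ 16 (mod 79)
16^2 = (16^1)^2 ≡ 16^2 = 256 ≡ 19 (mod 79)
16^4 = (16^2)^2 ≡ 19^2 = 361 ≡ 45 (mod 79)
16^8 = (16^4)^2 ≡ 45^2 = 2025 ≡ 50 (mod 79)
16^13 = 16^8 · 16^4 · 16^1 ≡ 50 · 45 · 16 ≡ 55 (mod 79).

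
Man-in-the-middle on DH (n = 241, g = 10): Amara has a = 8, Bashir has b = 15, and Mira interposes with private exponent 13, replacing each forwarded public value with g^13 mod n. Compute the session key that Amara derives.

24

Amara receives Mira's public value M = 10^13 mod 241 instead of the honest one.
10^1 ≡ 10 (mod 241)
10^2 = (10^1)^2 ≡ 10^2 = 100 ≡ 100 (mod 241)
10^4 = (10^2)^2 ≡ 100^2 = 10000 ≡ 119 (mod 241)
10^8 = (10^4)^2 ≡ 119^2 = 14161 ≡ 183 (mod 241)
10^13 = 10^8 · 10^4 · 10^1 ≡ 183 · 119 · 10 ≡ 147 (mod 241).
So M = 147. Amara computes K = M^8 mod 241.
147^1 ≡ 147 (mod 241)
147^2 = (147^1)^2 ≡ 147^2 = 21609 ≡ 160 (mod 241)
147^4 = (147^2)^2 ≡ 160^2 = 25600 ≡ 54 (mod 241)
147^8 = (147^4)^2 ≡ 54^2 = 2916 ≡ 24 (mod 241)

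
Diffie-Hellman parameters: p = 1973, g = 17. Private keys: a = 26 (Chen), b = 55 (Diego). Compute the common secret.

1574

Chen sends A = g^a mod p = 17^26 mod 1973.
17^1 ≡ 17 (mod 1973)
17^2 = (17^1)^2 ≡ 17^2 = 289 ≡ 289 (mod 1973)
17^4 = (17^2)^2 ≡ 289^2 = 83521 ≡ 655 (mod 1973)
17^8 = (17^4)^2 ≡ 655^2 = 429025 ≡ 884 (mod 1973)
17^16 = (17^8)^2 ≡ 884^2 = 781456 ≡ 148 (mod 1973)
17^26 = 17^16 · 17^8 · 17^2 ≡ 148 · 884 · 289 ≡ 1849 (mod 1973).
So A = 1849. Diego then computes K = A^b mod p = 1849^55 mod 1973.
1849^1 ≡ 1849 (mod 1973)
1849^2 = (1849^1)^2 ≡ 1849^2 = 3418801 ≡ 1565 (mod 1973)
1849^4 = (1849^2)^2 ≡ 1565^2 = 2449225 ≡ 732 (mod 1973)
1849^8 = (1849^4)^2 ≡ 732^2 = 535824 ≡ 1141 (mod 1973)
1849^16 = (1849^8)^2 ≡ 1141^2 = 1301881 ≡ 1674 (mod 1973)
1849^32 = (1849^16)^2 ≡ 1674^2 = 2802276 ≡ 616 (mod 1973)
1849^55 = 1849^32 · 1849^16 · 1849^4 · 1849^2 · 1849^1 ≡ 616 · 1674 · 732 · 1565 · 1849 ≡ 1574 (mod 1973).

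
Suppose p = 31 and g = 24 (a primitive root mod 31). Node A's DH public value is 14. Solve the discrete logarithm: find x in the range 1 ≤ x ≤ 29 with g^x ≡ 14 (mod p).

4

Try successive powers of 24 modulo 31:
24^1 ≡ 24
24^2 ≡ 18
24^3 ≡ 29
24^4 ≡ 14
Found: x = 4.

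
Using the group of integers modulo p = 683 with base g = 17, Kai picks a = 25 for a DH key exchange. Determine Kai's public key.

387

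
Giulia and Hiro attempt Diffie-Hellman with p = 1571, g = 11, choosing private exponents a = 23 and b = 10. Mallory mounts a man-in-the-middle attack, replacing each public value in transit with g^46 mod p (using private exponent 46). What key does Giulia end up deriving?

Giulia receives Mallory's public value M = 11^46 mod 1571 instead of the honest one.
11^1 ≡ 11 (mod 1571)
11^2 = (11^1)^2 ≡ 11^2 = 121 ≡ 121 (mod 1571)
11^4 = (11^2)^2 ≡ 121^2 = 14641 ≡ 502 (mod 1571)
11^8 = (11^4)^2 ≡ 502^2 = 252004 ≡ 644 (mod 1571)
11^16 = (11^8)^2 ≡ 644^2 = 414736 ≡ 1563 (mod 1571)
11^32 = (11^16)^2 ≡ 1563^2 = 2442969 ≡ 64 (mod 1571)
11^46 = 11^32 · 11^8 · 11^4 · 11^2 ≡ 64 · 644 · 502 · 121 ≡ 1385 (mod 1571).
So M = 1385. Giulia computes K = M^23 mod 1571.
1385^1 ≡ 1385 (mod 1571)
1385^2 = (1385^1)^2 ≡ 1385^2 = 1918225 ≡ 34 (mod 1571)
1385^4 = (1385^2)^2 ≡ 34^2 = 1156 ≡ 1156 (mod 1571)
1385^8 = (1385^4)^2 ≡ 1156^2 = 1336336 ≡ 986 (mod 1571)
1385^16 = (1385^8)^2 ≡ 986^2 = 972196 ≡ 1318 (mod 1571)
1385^23 = 1385^16 · 1385^4 · 1385^2 · 1385^1 ≡ 1318 · 1156 · 34 · 1385 ≡ 1054 (mod 1571).

1054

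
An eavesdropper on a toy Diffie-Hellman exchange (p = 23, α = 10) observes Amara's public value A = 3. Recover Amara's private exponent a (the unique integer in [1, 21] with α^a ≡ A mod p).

20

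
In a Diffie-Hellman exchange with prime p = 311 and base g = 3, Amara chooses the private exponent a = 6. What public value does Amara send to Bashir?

107

Public value = 3^6 (mod 311).
3^1 ≡ 3 (mod 311)
3^2 = (3^1)^2 ≡ 3^2 = 9 ≡ 9 (mod 311)
3^4 = (3^2)^2 ≡ 9^2 = 81 ≡ 81 (mod 311)
3^6 = 3^4 · 3^2 ≡ 81 · 9 ≡ 107 (mod 311).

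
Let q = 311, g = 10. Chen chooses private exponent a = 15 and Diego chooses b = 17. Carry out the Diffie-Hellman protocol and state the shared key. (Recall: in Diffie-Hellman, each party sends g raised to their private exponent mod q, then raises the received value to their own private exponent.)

225

Diego sends B = g^b mod q = 10^17 mod 311.
10^1 ≡ 10 (mod 311)
10^2 = (10^1)^2 ≡ 10^2 = 100 ≡ 100 (mod 311)
10^4 = (10^2)^2 ≡ 100^2 = 10000 ≡ 48 (mod 311)
10^8 = (10^4)^2 ≡ 48^2 = 2304 ≡ 127 (mod 311)
10^16 = (10^8)^2 ≡ 127^2 = 16129 ≡ 268 (mod 311)
10^17 = 10^16 · 10^1 ≡ 268 · 10 ≡ 192 (mod 311).
So B = 192. Chen then computes K = B^a mod q = 192^15 mod 311.
192^1 ≡ 192 (mod 311)
192^2 = (192^1)^2 ≡ 192^2 = 36864 ≡ 166 (mod 311)
192^4 = (192^2)^2 ≡ 166^2 = 27556 ≡ 188 (mod 311)
192^8 = (192^4)^2 ≡ 188^2 = 35344 ≡ 201 (mod 311)
192^15 = 192^8 · 192^4 · 192^2 · 192^1 ≡ 201 · 188 · 166 · 192 ≡ 225 (mod 311).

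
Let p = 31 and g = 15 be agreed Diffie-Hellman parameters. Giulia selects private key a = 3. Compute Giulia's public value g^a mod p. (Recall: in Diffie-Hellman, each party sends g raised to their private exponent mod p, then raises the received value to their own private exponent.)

Public value = 15^3 mod 31.
15^1 ≡ 15 (mod 31)
15^2 = (15^1)^2 ≡ 15^2 = 225 ≡ 8 (mod 31)
15^3 = 15^2 · 15^1 ≡ 8 · 15 ≡ 27 (mod 31).

27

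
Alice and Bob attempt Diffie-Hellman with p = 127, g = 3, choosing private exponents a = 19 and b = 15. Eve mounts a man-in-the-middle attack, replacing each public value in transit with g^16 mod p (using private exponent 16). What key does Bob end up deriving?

87

Bob receives Eve's public value M = 3^16 mod 127 instead of the honest one.
3^1 ≡ 3 (mod 127)
3^2 = (3^1)^2 ≡ 3^2 = 9 ≡ 9 (mod 127)
3^4 = (3^2)^2 ≡ 9^2 = 81 ≡ 81 (mod 127)
3^8 = (3^4)^2 ≡ 81^2 = 6561 ≡ 84 (mod 127)
3^16 = (3^8)^2 ≡ 84^2 = 7056 ≡ 71 (mod 127)
So M = 71. Bob computes K = M^15 mod 127.
71^1 ≡ 71 (mod 127)
71^2 = (71^1)^2 ≡ 71^2 = 5041 ≡ 88 (mod 127)
71^4 = (71^2)^2 ≡ 88^2 = 7744 ≡ 124 (mod 127)
71^8 = (71^4)^2 ≡ 124^2 = 15376 ≡ 9 (mod 127)
71^15 = 71^8 · 71^4 · 71^2 · 71^1 ≡ 9 · 124 · 88 · 71 ≡ 87 (mod 127).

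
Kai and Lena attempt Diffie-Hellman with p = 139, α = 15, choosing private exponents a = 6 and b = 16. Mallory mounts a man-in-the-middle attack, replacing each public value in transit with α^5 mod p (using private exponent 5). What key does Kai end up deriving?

Kai receives Mallory's public value M = 15^5 mod 139 instead of the honest one.
15^1 ≡ 15 (mod 139)
15^2 = (15^1)^2 ≡ 15^2 = 225 ≡ 86 (mod 139)
15^4 = (15^2)^2 ≡ 86^2 = 7396 ≡ 29 (mod 139)
15^5 = 15^4 · 15^1 ≡ 29 · 15 ≡ 18 (mod 139).
So M = 18. Kai computes K = M^6 mod 139.
18^1 ≡ 18 (mod 139)
18^2 = (18^1)^2 ≡ 18^2 = 324 ≡ 46 (mod 139)
18^4 = (18^2)^2 ≡ 46^2 = 2116 ≡ 31 (mod 139)
18^6 = 18^4 · 18^2 ≡ 31 · 46 ≡ 36 (mod 139).

36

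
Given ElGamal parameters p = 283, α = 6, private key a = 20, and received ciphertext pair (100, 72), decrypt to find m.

Shared mask s = c₁^a mod p = 100^20 mod 283.
100^1 ≡ 100 (mod 283)
100^2 = (100^1)^2 ≡ 100^2 = 10000 ≡ 95 (mod 283)
100^4 = (100^2)^2 ≡ 95^2 = 9025 ≡ 252 (mod 283)
100^8 = (100^4)^2 ≡ 252^2 = 63504 ≡ 112 (mod 283)
100^16 = (100^8)^2 ≡ 112^2 = 12544 ≡ 92 (mod 283)
100^20 = 100^16 · 100^4 ≡ 92 · 252 ≡ 261 (mod 283).
So s = 261; s⁻¹ ≡ 90 (mod 283).
m = c₂ · s⁻¹ mod 283 = 72 · 90 mod 283 = 254.

254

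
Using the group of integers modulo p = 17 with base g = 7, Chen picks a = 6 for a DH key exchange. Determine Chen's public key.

Public value = 7^6 (mod 17).
7^1 ≡ 7 (mod 17)
7^2 = (7^1)^2 ≡ 7^2 = 49 ≡ 15 (mod 17)
7^4 = (7^2)^2 ≡ 15^2 = 225 ≡ 4 (mod 17)
7^6 = 7^4 · 7^2 ≡ 4 · 15 ≡ 9 (mod 17).

9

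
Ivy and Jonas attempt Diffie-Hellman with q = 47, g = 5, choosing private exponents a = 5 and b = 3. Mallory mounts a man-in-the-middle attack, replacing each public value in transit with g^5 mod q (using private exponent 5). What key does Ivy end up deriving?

22

Ivy receives Mallory's public value M = 5^5 mod 47 instead of the honest one.
5^1 ≡ 5 (mod 47)
5^2 = (5^1)^2 ≡ 5^2 = 25 ≡ 25 (mod 47)
5^4 = (5^2)^2 ≡ 25^2 = 625 ≡ 14 (mod 47)
5^5 = 5^4 · 5^1 ≡ 14 · 5 ≡ 23 (mod 47).
So M = 23. Ivy computes K = M^5 mod 47.
23^1 ≡ 23 (mod 47)
23^2 = (23^1)^2 ≡ 23^2 = 529 ≡ 12 (mod 47)
23^4 = (23^2)^2 ≡ 12^2 = 144 ≡ 3 (mod 47)
23^5 = 23^4 · 23^1 ≡ 3 · 23 ≡ 22 (mod 47).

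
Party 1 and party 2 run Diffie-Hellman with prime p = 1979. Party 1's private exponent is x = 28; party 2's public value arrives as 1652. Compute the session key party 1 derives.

1937

Shared key K = 1652^28 mod 1979.
1652^1 ≡ 1652 (mod 1979)
1652^2 = (1652^1)^2 ≡ 1652^2 = 2729104 ≡ 63 (mod 1979)
1652^4 = (1652^2)^2 ≡ 63^2 = 3969 ≡ 11 (mod 1979)
1652^8 = (1652^4)^2 ≡ 11^2 = 121 ≡ 121 (mod 1979)
1652^16 = (1652^8)^2 ≡ 121^2 = 14641 ≡ 788 (mod 1979)
1652^28 = 1652^16 · 1652^8 · 1652^4 ≡ 788 · 121 · 11 ≡ 1937 (mod 1979).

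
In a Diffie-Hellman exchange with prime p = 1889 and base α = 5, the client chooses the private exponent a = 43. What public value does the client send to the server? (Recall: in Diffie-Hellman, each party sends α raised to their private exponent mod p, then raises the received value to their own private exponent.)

Public value = 5^43 mod 1889.
5^1 ≡ 5 (mod 1889)
5^2 = (5^1)^2 ≡ 5^2 = 25 ≡ 25 (mod 1889)
5^4 = (5^2)^2 ≡ 25^2 = 625 ≡ 625 (mod 1889)
5^8 = (5^4)^2 ≡ 625^2 = 390625 ≡ 1491 (mod 1889)
5^16 = (5^8)^2 ≡ 1491^2 = 2223081 ≡ 1617 (mod 1889)
5^32 = (5^16)^2 ≡ 1617^2 = 2614689 ≡ 313 (mod 1889)
5^43 = 5^32 · 5^8 · 5^2 · 5^1 ≡ 313 · 1491 · 25 · 5 ≡ 1166 (mod 1889).

1166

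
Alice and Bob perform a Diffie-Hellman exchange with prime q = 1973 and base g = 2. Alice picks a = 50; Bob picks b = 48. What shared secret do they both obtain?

1489

Bob sends B = g^b mod q = 2^48 mod 1973.
2^1 ≡ 2 (mod 1973)
2^2 = (2^1)^2 ≡ 2^2 = 4 ≡ 4 (mod 1973)
2^4 = (2^2)^2 ≡ 4^2 = 16 ≡ 16 (mod 1973)
2^8 = (2^4)^2 ≡ 16^2 = 256 ≡ 256 (mod 1973)
2^16 = (2^8)^2 ≡ 256^2 = 65536 ≡ 427 (mod 1973)
2^32 = (2^16)^2 ≡ 427^2 = 182329 ≡ 813 (mod 1973)
2^48 = 2^32 · 2^16 ≡ 813 · 427 ≡ 1876 (mod 1973).
So B = 1876. Alice then computes K = B^a mod q = 1876^50 mod 1973.
1876^1 ≡ 1876 (mod 1973)
1876^2 = (1876^1)^2 ≡ 1876^2 = 3519376 ≡ 1517 (mod 1973)
1876^4 = (1876^2)^2 ≡ 1517^2 = 2301289 ≡ 771 (mod 1973)
1876^8 = (1876^4)^2 ≡ 771^2 = 594441 ≡ 568 (mod 1973)
1876^16 = (1876^8)^2 ≡ 568^2 = 322624 ≡ 1025 (mod 1973)
1876^32 = (1876^16)^2 ≡ 1025^2 = 1050625 ≡ 989 (mod 1973)
1876^50 = 1876^32 · 1876^16 · 1876^2 ≡ 989 · 1025 · 1517 ≡ 1489 (mod 1973).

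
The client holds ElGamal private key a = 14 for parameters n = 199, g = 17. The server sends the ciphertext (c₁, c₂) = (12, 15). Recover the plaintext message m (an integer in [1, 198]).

Shared mask s = c₁^a mod n = 12^14 mod 199.
12^1 ≡ 12 (mod 199)
12^2 = (12^1)^2 ≡ 12^2 = 144 ≡ 144 (mod 199)
12^4 = (12^2)^2 ≡ 144^2 = 20736 ≡ 40 (mod 199)
12^8 = (12^4)^2 ≡ 40^2 = 1600 ≡ 8 (mod 199)
12^14 = 12^8 · 12^4 · 12^2 ≡ 8 · 40 · 144 ≡ 111 (mod 199).
So s = 111; s⁻¹ ≡ 52 (mod 199).
m = c₂ · s⁻¹ mod 199 = 15 · 52 mod 199 = 183.

183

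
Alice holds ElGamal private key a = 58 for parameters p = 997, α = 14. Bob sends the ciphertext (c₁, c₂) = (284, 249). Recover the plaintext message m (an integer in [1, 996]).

646

Shared mask s = c₁^a mod p = 284^58 mod 997.
284^1 ≡ 284 (mod 997)
284^2 = (284^1)^2 ≡ 284^2 = 80656 ≡ 896 (mod 997)
284^4 = (284^2)^2 ≡ 896^2 = 802816 ≡ 231 (mod 997)
284^8 = (284^4)^2 ≡ 231^2 = 53361 ≡ 520 (mod 997)
284^16 = (284^8)^2 ≡ 520^2 = 270400 ≡ 213 (mod 997)
284^32 = (284^16)^2 ≡ 213^2 = 45369 ≡ 504 (mod 997)
284^58 = 284^32 · 284^16 · 284^8 · 284^2 ≡ 504 · 213 · 520 · 896 ≡ 681 (mod 997).
So s = 681; s⁻¹ ≡ 407 (mod 997).
m = c₂ · s⁻¹ mod 997 = 249 · 407 mod 997 = 646.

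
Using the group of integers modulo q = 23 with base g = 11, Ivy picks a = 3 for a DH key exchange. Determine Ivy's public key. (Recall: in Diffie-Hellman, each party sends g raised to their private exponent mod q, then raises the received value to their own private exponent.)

Public value = 11^3 (mod 23).
11^1 ≡ 11 (mod 23)
11^2 = (11^1)^2 ≡ 11^2 = 121 ≡ 6 (mod 23)
11^3 = 11^2 · 11^1 ≡ 6 · 11 ≡ 20 (mod 23).

20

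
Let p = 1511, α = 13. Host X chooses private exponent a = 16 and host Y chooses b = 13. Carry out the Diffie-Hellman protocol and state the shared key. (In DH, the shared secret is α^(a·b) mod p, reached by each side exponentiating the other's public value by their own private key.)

1370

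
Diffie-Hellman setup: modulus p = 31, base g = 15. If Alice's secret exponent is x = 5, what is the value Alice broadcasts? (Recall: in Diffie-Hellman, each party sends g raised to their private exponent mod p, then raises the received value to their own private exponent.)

Public value = 15^{5} \pmod{31}.
15^1 ≡ 15 (mod 31)
15^2 = (15^1)^2 ≡ 15^2 = 225 ≡ 8 (mod 31)
15^4 = (15^2)^2 ≡ 8^2 = 64 ≡ 2 (mod 31)
15^5 = 15^4 · 15^1 ≡ 2 · 15 ≡ 30 (mod 31).

30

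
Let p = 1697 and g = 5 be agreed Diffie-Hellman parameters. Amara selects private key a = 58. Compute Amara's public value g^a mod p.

1614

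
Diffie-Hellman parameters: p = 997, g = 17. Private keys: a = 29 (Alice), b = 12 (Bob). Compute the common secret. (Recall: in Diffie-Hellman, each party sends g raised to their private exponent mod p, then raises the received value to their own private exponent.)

Bob sends B = g^b mod p = 17^12 mod 997.
17^1 ≡ 17 (mod 997)
17^2 = (17^1)^2 ≡ 17^2 = 289 ≡ 289 (mod 997)
17^4 = (17^2)^2 ≡ 289^2 = 83521 ≡ 770 (mod 997)
17^8 = (17^4)^2 ≡ 770^2 = 592900 ≡ 682 (mod 997)
17^12 = 17^8 · 17^4 ≡ 682 · 770 ≡ 718 (mod 997).
So B = 718. Alice then computes K = B^a mod p = 718^29 mod 997.
718^1 ≡ 718 (mod 997)
718^2 = (718^1)^2 ≡ 718^2 = 515524 ≡ 75 (mod 997)
718^4 = (718^2)^2 ≡ 75^2 = 5625 ≡ 640 (mod 997)
718^8 = (718^4)^2 ≡ 640^2 = 409600 ≡ 830 (mod 997)
718^16 = (718^8)^2 ≡ 830^2 = 688900 ≡ 970 (mod 997)
718^29 = 718^16 · 718^8 · 718^4 · 718^1 ≡ 970 · 830 · 640 · 718 ≡ 310 (mod 997).

310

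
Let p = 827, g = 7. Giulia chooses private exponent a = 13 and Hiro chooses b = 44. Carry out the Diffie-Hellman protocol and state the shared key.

806

Giulia sends A = g^a mod p = 7^13 mod 827.
7^1 ≡ 7 (mod 827)
7^2 = (7^1)^2 ≡ 7^2 = 49 ≡ 49 (mod 827)
7^4 = (7^2)^2 ≡ 49^2 = 2401 ≡ 747 (mod 827)
7^8 = (7^4)^2 ≡ 747^2 = 558009 ≡ 611 (mod 827)
7^13 = 7^8 · 7^4 · 7^1 ≡ 611 · 747 · 7 ≡ 218 (mod 827).
So A = 218. Hiro then computes K = A^b mod p = 218^44 mod 827.
218^1 ≡ 218 (mod 827)
218^2 = (218^1)^2 ≡ 218^2 = 47524 ≡ 385 (mod 827)
218^4 = (218^2)^2 ≡ 385^2 = 148225 ≡ 192 (mod 827)
218^8 = (218^4)^2 ≡ 192^2 = 36864 ≡ 476 (mod 827)
218^16 = (218^8)^2 ≡ 476^2 = 226576 ≡ 805 (mod 827)
218^32 = (218^16)^2 ≡ 805^2 = 648025 ≡ 484 (mod 827)
218^44 = 218^32 · 218^8 · 218^4 ≡ 484 · 476 · 192 ≡ 806 (mod 827).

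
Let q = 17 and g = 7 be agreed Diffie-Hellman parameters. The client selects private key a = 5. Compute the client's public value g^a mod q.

Public value = 7^5 mod 17.
7^1 ≡ 7 (mod 17)
7^2 = (7^1)^2 ≡ 7^2 = 49 ≡ 15 (mod 17)
7^4 = (7^2)^2 ≡ 15^2 = 225 ≡ 4 (mod 17)
7^5 = 7^4 · 7^1 ≡ 4 · 7 ≡ 11 (mod 17).

11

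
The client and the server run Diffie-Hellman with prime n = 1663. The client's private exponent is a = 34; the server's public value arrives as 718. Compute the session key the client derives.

Shared key K = 718^34 mod 1663.
718^1 ≡ 718 (mod 1663)
718^2 = (718^1)^2 ≡ 718^2 = 515524 ≡ 1657 (mod 1663)
718^4 = (718^2)^2 ≡ 1657^2 = 2745649 ≡ 36 (mod 1663)
718^8 = (718^4)^2 ≡ 36^2 = 1296 ≡ 1296 (mod 1663)
718^16 = (718^8)^2 ≡ 1296^2 = 1679616 ≡ 1649 (mod 1663)
718^32 = (718^16)^2 ≡ 1649^2 = 2719201 ≡ 196 (mod 1663)
718^34 = 718^32 · 718^2 ≡ 196 · 1657 ≡ 487 (mod 1663).

487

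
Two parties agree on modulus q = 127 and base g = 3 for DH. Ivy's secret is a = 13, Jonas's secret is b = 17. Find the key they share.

39

Ivy sends A = g^a mod q = 3^13 mod 127.
3^1 ≡ 3 (mod 127)
3^2 = (3^1)^2 ≡ 3^2 = 9 ≡ 9 (mod 127)
3^4 = (3^2)^2 ≡ 9^2 = 81 ≡ 81 (mod 127)
3^8 = (3^4)^2 ≡ 81^2 = 6561 ≡ 84 (mod 127)
3^13 = 3^8 · 3^4 · 3^1 ≡ 84 · 81 · 3 ≡ 92 (mod 127).
So A = 92. Jonas then computes K = A^b mod q = 92^17 mod 127.
92^1 ≡ 92 (mod 127)
92^2 = (92^1)^2 ≡ 92^2 = 8464 ≡ 82 (mod 127)
92^4 = (92^2)^2 ≡ 82^2 = 6724 ≡ 120 (mod 127)
92^8 = (92^4)^2 ≡ 120^2 = 14400 ≡ 49 (mod 127)
92^16 = (92^8)^2 ≡ 49^2 = 2401 ≡ 115 (mod 127)
92^17 = 92^16 · 92^1 ≡ 115 · 92 ≡ 39 (mod 127).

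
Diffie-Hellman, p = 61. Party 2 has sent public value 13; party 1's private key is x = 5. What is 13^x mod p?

47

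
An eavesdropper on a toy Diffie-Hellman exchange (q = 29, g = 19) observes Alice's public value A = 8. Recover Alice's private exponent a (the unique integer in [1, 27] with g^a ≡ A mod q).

19

Try successive powers of 19 modulo 29:
19^1 ≡ 19
19^2 ≡ 13
19^3 ≡ 15
19^4 ≡ 24
19^5 ≡ 21
19^6 ≡ 22
19^7 ≡ 12
19^8 ≡ 25
19^9 ≡ 11
19^10 ≡ 6
19^11 ≡ 27
19^12 ≡ 20
19^13 ≡ 3
19^14 ≡ 28
19^15 ≡ 10
19^16 ≡ 16
19^17 ≡ 14
19^18 ≡ 5
19^19 ≡ 8
Found: a = 19.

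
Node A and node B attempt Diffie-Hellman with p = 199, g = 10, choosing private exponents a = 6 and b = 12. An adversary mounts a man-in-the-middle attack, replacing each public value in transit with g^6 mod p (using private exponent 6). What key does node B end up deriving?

Node B receives an adversary's public value M = 10^6 mod 199 instead of the honest one.
10^1 ≡ 10 (mod 199)
10^2 = (10^1)^2 ≡ 10^2 = 100 ≡ 100 (mod 199)
10^4 = (10^2)^2 ≡ 100^2 = 10000 ≡ 50 (mod 199)
10^6 = 10^4 · 10^2 ≡ 50 · 100 ≡ 25 (mod 199).
So M = 25. Node B computes K = M^12 mod 199.
25^1 ≡ 25 (mod 199)
25^2 = (25^1)^2 ≡ 25^2 = 625 ≡ 28 (mod 199)
25^4 = (25^2)^2 ≡ 28^2 = 784 ≡ 187 (mod 199)
25^8 = (25^4)^2 ≡ 187^2 = 34969 ≡ 144 (mod 199)
25^12 = 25^8 · 25^4 ≡ 144 · 187 ≡ 63 (mod 199).

63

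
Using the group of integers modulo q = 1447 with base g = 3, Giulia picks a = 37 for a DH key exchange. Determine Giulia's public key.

Public value = 3^{37} \pmod{1447}.
3^1 ≡ 3 (mod 1447)
3^2 = (3^1)^2 ≡ 3^2 = 9 ≡ 9 (mod 1447)
3^4 = (3^2)^2 ≡ 9^2 = 81 ≡ 81 (mod 1447)
3^8 = (3^4)^2 ≡ 81^2 = 6561 ≡ 773 (mod 1447)
3^16 = (3^8)^2 ≡ 773^2 = 597529 ≡ 1365 (mod 1447)
3^32 = (3^16)^2 ≡ 1365^2 = 1863225 ≡ 936 (mod 1447)
3^37 = 3^32 · 3^4 · 3^1 ≡ 936 · 81 · 3 ≡ 269 (mod 1447).

269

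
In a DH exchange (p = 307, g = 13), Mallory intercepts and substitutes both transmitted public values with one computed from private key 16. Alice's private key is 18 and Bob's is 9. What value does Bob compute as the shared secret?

81

Bob receives Mallory's public value M = 13^16 mod 307 instead of the honest one.
13^1 ≡ 13 (mod 307)
13^2 = (13^1)^2 ≡ 13^2 = 169 ≡ 169 (mod 307)
13^4 = (13^2)^2 ≡ 169^2 = 28561 ≡ 10 (mod 307)
13^8 = (13^4)^2 ≡ 10^2 = 100 ≡ 100 (mod 307)
13^16 = (13^8)^2 ≡ 100^2 = 10000 ≡ 176 (mod 307)
So M = 176. Bob computes K = M^9 mod 307.
176^1 ≡ 176 (mod 307)
176^2 = (176^1)^2 ≡ 176^2 = 30976 ≡ 276 (mod 307)
176^4 = (176^2)^2 ≡ 276^2 = 76176 ≡ 40 (mod 307)
176^8 = (176^4)^2 ≡ 40^2 = 1600 ≡ 65 (mod 307)
176^9 = 176^8 · 176^1 ≡ 65 · 176 ≡ 81 (mod 307).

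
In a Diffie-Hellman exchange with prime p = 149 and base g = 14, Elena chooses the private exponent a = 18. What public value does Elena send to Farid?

Public value = 14^18 mod 149.
14^1 ≡ 14 (mod 149)
14^2 = (14^1)^2 ≡ 14^2 = 196 ≡ 47 (mod 149)
14^4 = (14^2)^2 ≡ 47^2 = 2209 ≡ 123 (mod 149)
14^8 = (14^4)^2 ≡ 123^2 = 15129 ≡ 80 (mod 149)
14^16 = (14^8)^2 ≡ 80^2 = 6400 ≡ 142 (mod 149)
14^18 = 14^16 · 14^2 ≡ 142 · 47 ≡ 118 (mod 149).

118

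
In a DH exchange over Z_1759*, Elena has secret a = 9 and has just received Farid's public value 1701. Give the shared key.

1454

Shared key K = 1701^9 mod 1759.
1701^1 ≡ 1701 (mod 1759)
1701^2 = (1701^1)^2 ≡ 1701^2 = 2893401 ≡ 1605 (mod 1759)
1701^4 = (1701^2)^2 ≡ 1605^2 = 2576025 ≡ 849 (mod 1759)
1701^8 = (1701^4)^2 ≡ 849^2 = 720801 ≡ 1370 (mod 1759)
1701^9 = 1701^8 · 1701^1 ≡ 1370 · 1701 ≡ 1454 (mod 1759).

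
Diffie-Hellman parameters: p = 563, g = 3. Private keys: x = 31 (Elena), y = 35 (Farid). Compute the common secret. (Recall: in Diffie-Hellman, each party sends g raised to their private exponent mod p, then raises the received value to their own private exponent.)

Farid sends B = g^y mod p = 3^35 mod 563.
3^1 ≡ 3 (mod 563)
3^2 = (3^1)^2 ≡ 3^2 = 9 ≡ 9 (mod 563)
3^4 = (3^2)^2 ≡ 9^2 = 81 ≡ 81 (mod 563)
3^8 = (3^4)^2 ≡ 81^2 = 6561 ≡ 368 (mod 563)
3^16 = (3^8)^2 ≡ 368^2 = 135424 ≡ 304 (mod 563)
3^32 = (3^16)^2 ≡ 304^2 = 92416 ≡ 84 (mod 563)
3^35 = 3^32 · 3^2 · 3^1 ≡ 84 · 9 · 3 ≡ 16 (mod 563).
So B = 16. Elena then computes K = B^x mod p = 16^31 mod 563.
16^1 ≡ 16 (mod 563)
16^2 = (16^1)^2 ≡ 16^2 = 256 ≡ 256 (mod 563)
16^4 = (16^2)^2 ≡ 256^2 = 65536 ≡ 228 (mod 563)
16^8 = (16^4)^2 ≡ 228^2 = 51984 ≡ 188 (mod 563)
16^16 = (16^8)^2 ≡ 188^2 = 35344 ≡ 438 (mod 563)
16^31 = 16^16 · 16^8 · 16^4 · 16^2 · 16^1 ≡ 438 · 188 · 228 · 256 · 16 ≡ 308 (mod 563).

308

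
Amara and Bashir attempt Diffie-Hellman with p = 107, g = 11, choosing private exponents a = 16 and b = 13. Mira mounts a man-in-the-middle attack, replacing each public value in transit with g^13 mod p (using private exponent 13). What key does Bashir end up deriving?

42

Bashir receives Mira's public value M = 11^13 mod 107 instead of the honest one.
11^1 ≡ 11 (mod 107)
11^2 = (11^1)^2 ≡ 11^2 = 121 ≡ 14 (mod 107)
11^4 = (11^2)^2 ≡ 14^2 = 196 ≡ 89 (mod 107)
11^8 = (11^4)^2 ≡ 89^2 = 7921 ≡ 3 (mod 107)
11^13 = 11^8 · 11^4 · 11^1 ≡ 3 · 89 · 11 ≡ 48 (mod 107).
So M = 48. Bashir computes K = M^13 mod 107.
48^1 ≡ 48 (mod 107)
48^2 = (48^1)^2 ≡ 48^2 = 2304 ≡ 57 (mod 107)
48^4 = (48^2)^2 ≡ 57^2 = 3249 ≡ 39 (mod 107)
48^8 = (48^4)^2 ≡ 39^2 = 1521 ≡ 23 (mod 107)
48^13 = 48^8 · 48^4 · 48^1 ≡ 23 · 39 · 48 ≡ 42 (mod 107).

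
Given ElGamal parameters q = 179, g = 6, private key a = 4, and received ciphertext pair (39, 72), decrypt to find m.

109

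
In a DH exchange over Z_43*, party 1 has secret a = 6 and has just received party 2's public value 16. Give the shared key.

Shared key K = 16^6 mod 43.
16^1 ≡ 16 (mod 43)
16^2 = (16^1)^2 ≡ 16^2 = 256 ≡ 41 (mod 43)
16^4 = (16^2)^2 ≡ 41^2 = 1681 ≡ 4 (mod 43)
16^6 = 16^4 · 16^2 ≡ 4 · 41 ≡ 35 (mod 43).

35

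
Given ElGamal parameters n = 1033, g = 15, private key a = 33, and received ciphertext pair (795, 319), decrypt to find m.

Shared mask s = c₁^a mod n = 795^33 mod 1033.
795^1 ≡ 795 (mod 1033)
795^2 = (795^1)^2 ≡ 795^2 = 632025 ≡ 862 (mod 1033)
795^4 = (795^2)^2 ≡ 862^2 = 743044 ≡ 317 (mod 1033)
795^8 = (795^4)^2 ≡ 317^2 = 100489 ≡ 288 (mod 1033)
795^16 = (795^8)^2 ≡ 288^2 = 82944 ≡ 304 (mod 1033)
795^32 = (795^16)^2 ≡ 304^2 = 92416 ≡ 479 (mod 1033)
795^33 = 795^32 · 795^1 ≡ 479 · 795 ≡ 661 (mod 1033).
So s = 661; s⁻¹ ≡ 336 (mod 1033).
m = c₂ · s⁻¹ mod 1033 = 319 · 336 mod 1033 = 785.

785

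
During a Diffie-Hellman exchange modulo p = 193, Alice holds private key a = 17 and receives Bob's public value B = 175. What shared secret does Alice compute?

Shared key K = 175^17 mod 193.
175^1 ≡ 175 (mod 193)
175^2 = (175^1)^2 ≡ 175^2 = 30625 ≡ 131 (mod 193)
175^4 = (175^2)^2 ≡ 131^2 = 17161 ≡ 177 (mod 193)
175^8 = (175^4)^2 ≡ 177^2 = 31329 ≡ 63 (mod 193)
175^16 = (175^8)^2 ≡ 63^2 = 3969 ≡ 109 (mod 193)
175^17 = 175^16 · 175^1 ≡ 109 · 175 ≡ 161 (mod 193).

161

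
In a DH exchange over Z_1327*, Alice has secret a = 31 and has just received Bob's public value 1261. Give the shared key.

Shared key K = 1261^31 mod 1327.
1261^1 ≡ 1261 (mod 1327)
1261^2 = (1261^1)^2 ≡ 1261^2 = 1590121 ≡ 375 (mod 1327)
1261^4 = (1261^2)^2 ≡ 375^2 = 140625 ≡ 1290 (mod 1327)
1261^8 = (1261^4)^2 ≡ 1290^2 = 1664100 ≡ 42 (mod 1327)
1261^16 = (1261^8)^2 ≡ 42^2 = 1764 ≡ 437 (mod 1327)
1261^31 = 1261^16 · 1261^8 · 1261^4 · 1261^2 · 1261^1 ≡ 437 · 42 · 1290 · 375 · 1261 ≡ 987 (mod 1327).

987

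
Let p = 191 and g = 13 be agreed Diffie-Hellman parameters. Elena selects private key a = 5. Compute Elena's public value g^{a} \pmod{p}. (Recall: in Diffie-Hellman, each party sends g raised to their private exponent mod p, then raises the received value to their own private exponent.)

180

Public value = 13^{5} \pmod{191}.
13^1 ≡ 13 (mod 191)
13^2 = (13^1)^2 ≡ 13^2 = 169 ≡ 169 (mod 191)
13^4 = (13^2)^2 ≡ 169^2 = 28561 ≡ 102 (mod 191)
13^5 = 13^4 · 13^1 ≡ 102 · 13 ≡ 180 (mod 191).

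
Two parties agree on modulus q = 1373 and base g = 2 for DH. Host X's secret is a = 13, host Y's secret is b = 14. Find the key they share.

Host Y sends B = g^b mod q = 2^14 mod 1373.
2^1 ≡ 2 (mod 1373)
2^2 = (2^1)^2 ≡ 2^2 = 4 ≡ 4 (mod 1373)
2^4 = (2^2)^2 ≡ 4^2 = 16 ≡ 16 (mod 1373)
2^8 = (2^4)^2 ≡ 16^2 = 256 ≡ 256 (mod 1373)
2^14 = 2^8 · 2^4 · 2^2 ≡ 256 · 16 · 4 ≡ 1281 (mod 1373).
So B = 1281. Host X then computes K = B^a mod q = 1281^13 mod 1373.
1281^1 ≡ 1281 (mod 1373)
1281^2 = (1281^1)^2 ≡ 1281^2 = 1640961 ≡ 226 (mod 1373)
1281^4 = (1281^2)^2 ≡ 226^2 = 51076 ≡ 275 (mod 1373)
1281^8 = (1281^4)^2 ≡ 275^2 = 75625 ≡ 110 (mod 1373)
1281^13 = 1281^8 · 1281^4 · 1281^1 ≡ 110 · 275 · 1281 ≡ 71 (mod 1373).

71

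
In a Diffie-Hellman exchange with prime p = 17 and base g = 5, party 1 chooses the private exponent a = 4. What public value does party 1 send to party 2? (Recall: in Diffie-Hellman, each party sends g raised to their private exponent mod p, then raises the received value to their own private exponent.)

13

Public value = 5^4 mod 17.
5^1 ≡ 5 (mod 17)
5^2 = (5^1)^2 ≡ 5^2 = 25 ≡ 8 (mod 17)
5^4 = (5^2)^2 ≡ 8^2 = 64 ≡ 13 (mod 17)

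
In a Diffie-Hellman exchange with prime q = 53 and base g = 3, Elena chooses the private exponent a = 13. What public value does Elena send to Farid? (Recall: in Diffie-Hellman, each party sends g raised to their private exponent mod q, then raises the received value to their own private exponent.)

Public value = 3^13 mod 53.
3^1 ≡ 3 (mod 53)
3^2 = (3^1)^2 ≡ 3^2 = 9 ≡ 9 (mod 53)
3^4 = (3^2)^2 ≡ 9^2 = 81 ≡ 28 (mod 53)
3^8 = (3^4)^2 ≡ 28^2 = 784 ≡ 42 (mod 53)
3^13 = 3^8 · 3^4 · 3^1 ≡ 42 · 28 · 3 ≡ 30 (mod 53).

30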